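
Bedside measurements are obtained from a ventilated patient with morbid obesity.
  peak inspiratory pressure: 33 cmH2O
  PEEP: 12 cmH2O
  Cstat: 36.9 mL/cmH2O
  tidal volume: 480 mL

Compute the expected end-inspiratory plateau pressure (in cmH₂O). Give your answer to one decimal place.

Pplat = PEEP + Vt / Cstat = 12 + 480 / 36.9 = 12 + 13.008 = 25.008 cmH2O.

25.0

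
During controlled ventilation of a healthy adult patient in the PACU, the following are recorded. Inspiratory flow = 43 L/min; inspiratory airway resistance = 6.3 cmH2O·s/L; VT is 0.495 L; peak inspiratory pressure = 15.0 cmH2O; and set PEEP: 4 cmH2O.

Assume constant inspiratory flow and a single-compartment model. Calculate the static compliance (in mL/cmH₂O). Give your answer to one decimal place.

Flow: 43 L/min ÷ 60 = 0.7167 L/s.
Equation of motion (constant flow): PIP = Vt/C + R·V̇ + PEEP.
Vt/C = PIP − R·V̇ − PEEP = 15.0 − 6.3×0.7167 − 4 = 15.0 − 4.515 − 4 = 6.485 cmH2O.
C = Vt / 6.485 = 495 / 6.485 = 76.33 mL/cmH2O.

76.3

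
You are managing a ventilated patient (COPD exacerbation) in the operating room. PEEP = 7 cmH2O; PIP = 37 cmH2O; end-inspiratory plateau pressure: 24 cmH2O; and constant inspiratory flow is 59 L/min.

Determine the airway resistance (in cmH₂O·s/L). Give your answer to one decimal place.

13.2

Flow: 59 L/min ÷ 60 = 0.9833 L/s.
Raw = (PIP − Pplat) / flow = (37 − 24) / 0.9833 = 13.0 / 0.9833 = 13.221 cmH2O·s/L.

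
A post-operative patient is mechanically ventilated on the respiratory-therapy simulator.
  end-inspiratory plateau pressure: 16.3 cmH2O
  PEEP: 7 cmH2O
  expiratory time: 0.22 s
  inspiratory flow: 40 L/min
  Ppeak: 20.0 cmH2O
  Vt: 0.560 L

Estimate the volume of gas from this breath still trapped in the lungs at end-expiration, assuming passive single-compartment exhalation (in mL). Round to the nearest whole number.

Flow: 40 L/min ÷ 60 = 0.6667 L/s.
R = (PIP − Pplat)/V̇ = (20.0 − 16.3) / 0.6667 = 3.7/0.6667 = 5.55 cmH2O·s/L.
C = Vt/(Pplat − PEEP) = 560.0 / (16.3 − 7) = 560.0/9.3 = 60.215 mL/cmH2O.
τ = R × C = 5.55 × 0.06022 L/cmH2O = 0.3342 s.
Fraction remaining = e^(−Te/τ) = e^(−0.22/0.3342) = 0.5177.
Trapped volume = 560.0 × 0.5177 = 289.91 mL.

290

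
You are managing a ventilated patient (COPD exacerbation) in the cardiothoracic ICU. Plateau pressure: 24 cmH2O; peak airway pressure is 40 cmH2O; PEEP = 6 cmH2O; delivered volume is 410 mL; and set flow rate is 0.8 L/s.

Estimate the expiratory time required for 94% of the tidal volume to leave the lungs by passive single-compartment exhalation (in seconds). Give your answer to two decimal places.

1.28

R = (PIP − Pplat)/V̇ = (40 − 24) / 0.8 = 16.0/0.8 = 20.0 cmH2O·s/L.
C = Vt/(Pplat − PEEP) = 410.0 / (24 − 6) = 410.0/18.0 = 22.778 mL/cmH2O.
τ = R × C = 20.0 × 0.02278 L/cmH2O = 0.4556 s.
t = −τ·ln(1 − 0.94) = −0.4556·ln(0.06) = 1.282 s.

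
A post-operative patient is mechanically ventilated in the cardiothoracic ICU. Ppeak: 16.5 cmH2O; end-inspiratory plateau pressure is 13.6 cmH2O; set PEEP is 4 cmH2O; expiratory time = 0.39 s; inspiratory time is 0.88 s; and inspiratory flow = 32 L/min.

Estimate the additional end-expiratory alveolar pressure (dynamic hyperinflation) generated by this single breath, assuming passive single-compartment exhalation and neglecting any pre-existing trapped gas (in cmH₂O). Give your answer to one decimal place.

Flow: 32 L/min ÷ 60 = 0.5333 L/s.
Vt = flow × Ti = 0.5333 L/s × 0.88 s × 1000 mL/L = 469.3 mL.
R = (PIP − Pplat)/V̇ = (16.5 − 13.6) / 0.5333 = 2.9/0.5333 = 5.438 cmH2O·s/L.
C = Vt/(Pplat − PEEP) = 469.3 / (13.6 − 4) = 469.3/9.6 = 48.885 mL/cmH2O.
τ = R × C = 5.438 × 0.04889 L/cmH2O = 0.2659 s.
Fraction remaining = e^(−Te/τ) = e^(−0.39/0.2659) = 0.2307; trapped volume = 469.3 × 0.2307 = 108.27 mL.
Additional alveolar pressure from trapping ≈ V_trapped / C = 108.27 / 48.885 = 2.215 cmH2O.

2.2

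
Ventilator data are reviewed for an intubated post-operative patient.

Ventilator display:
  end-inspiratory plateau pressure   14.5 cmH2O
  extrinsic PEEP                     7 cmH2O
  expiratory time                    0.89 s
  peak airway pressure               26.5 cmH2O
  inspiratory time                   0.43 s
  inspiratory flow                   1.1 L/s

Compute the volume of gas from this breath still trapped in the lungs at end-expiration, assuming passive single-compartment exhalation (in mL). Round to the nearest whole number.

Vt = flow × Ti = 1.1 L/s × 0.43 s × 1000 mL/L = 473.0 mL.
R = (PIP − Pplat)/V̇ = (26.5 − 14.5) / 1.1 = 12.0/1.1 = 10.909 cmH2O·s/L.
C = Vt/(Pplat − PEEP) = 473.0 / (14.5 − 7) = 473.0/7.5 = 63.067 mL/cmH2O.
τ = R × C = 10.909 × 0.06307 L/cmH2O = 0.688 s.
Fraction remaining = e^(−Te/τ) = e^(−0.89/0.688) = 0.2743.
Trapped volume = 473.0 × 0.2743 = 129.74 mL.

130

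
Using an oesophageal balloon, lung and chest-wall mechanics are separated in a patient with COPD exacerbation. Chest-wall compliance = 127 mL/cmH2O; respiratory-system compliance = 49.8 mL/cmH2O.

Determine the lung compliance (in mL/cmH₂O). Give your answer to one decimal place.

1/CL = 1/Crs − 1/Ccw.
1/CL = 1/49.8 − 1/127 = 0.01221.
CL = 81.9 mL/cmH2O.

81.9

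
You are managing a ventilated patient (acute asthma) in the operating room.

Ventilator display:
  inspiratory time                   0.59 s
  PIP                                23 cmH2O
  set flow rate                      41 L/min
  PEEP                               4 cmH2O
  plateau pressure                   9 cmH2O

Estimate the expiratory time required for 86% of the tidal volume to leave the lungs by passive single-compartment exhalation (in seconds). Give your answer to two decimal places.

3.25

Flow: 41 L/min ÷ 60 = 0.6833 L/s.
Vt = flow × Ti = 0.6833 L/s × 0.59 s × 1000 mL/L = 403.15 mL.
R = (PIP − Pplat)/V̇ = (23 − 9) / 0.6833 = 14.0/0.6833 = 20.489 cmH2O·s/L.
C = Vt/(Pplat − PEEP) = 403.15 / (9 − 4) = 403.15/5.0 = 80.63 mL/cmH2O.
τ = R × C = 20.489 × 0.08063 L/cmH2O = 1.652 s.
t = −τ·ln(1 − 0.86) = −1.652·ln(0.14) = 3.248 s.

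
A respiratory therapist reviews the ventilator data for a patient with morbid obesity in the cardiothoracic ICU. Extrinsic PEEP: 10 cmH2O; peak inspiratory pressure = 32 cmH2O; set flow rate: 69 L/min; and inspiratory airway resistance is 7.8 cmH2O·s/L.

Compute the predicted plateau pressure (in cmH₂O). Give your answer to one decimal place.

23.0

Flow: 69 L/min ÷ 60 = 1.15 L/s.
Pplat = PIP − Raw × flow = 32 − 7.8 × 1.15 = 32 − 8.97 = 23.03 cmH2O.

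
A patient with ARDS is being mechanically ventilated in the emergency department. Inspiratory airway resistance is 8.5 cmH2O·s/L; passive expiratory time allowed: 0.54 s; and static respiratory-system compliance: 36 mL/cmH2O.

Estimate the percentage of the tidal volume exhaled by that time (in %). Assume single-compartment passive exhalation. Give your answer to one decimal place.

82.9

τ = R × C = 8.5 × 36 mL/cmH2O = 8.5 × 0.036 L/cmH2O = 0.306 s.
Passive exhalation: V(t)/V₀ = e^(−t/τ) = e^(−0.54/0.306) = 0.1712.
Fraction exhaled = 1 − 0.1712 = 0.8288 → 82.88%.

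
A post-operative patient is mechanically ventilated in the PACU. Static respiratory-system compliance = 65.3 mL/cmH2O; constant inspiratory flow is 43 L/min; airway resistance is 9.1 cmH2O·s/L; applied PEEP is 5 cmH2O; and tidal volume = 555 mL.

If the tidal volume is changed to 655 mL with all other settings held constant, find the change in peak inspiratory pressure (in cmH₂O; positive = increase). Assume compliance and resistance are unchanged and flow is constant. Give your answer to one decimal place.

1.5

PIP = Vt/C + R·V̇ + PEEP (constant-flow equation of motion).
Only the elastic term changes: ΔPIP = ΔVt / C = (655 − 555) / 65.3 = 1.531 cmH2O.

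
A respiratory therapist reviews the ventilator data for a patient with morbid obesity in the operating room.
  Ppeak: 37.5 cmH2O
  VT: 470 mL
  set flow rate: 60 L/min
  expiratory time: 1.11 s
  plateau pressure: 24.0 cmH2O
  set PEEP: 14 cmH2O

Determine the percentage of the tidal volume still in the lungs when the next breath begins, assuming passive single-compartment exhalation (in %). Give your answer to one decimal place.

Flow: 60 L/min ÷ 60 = 1 L/s.
R = (PIP − Pplat)/V̇ = (37.5 − 24.0) / 1 = 13.5/1 = 13.5 cmH2O·s/L.
C = Vt/(Pplat − PEEP) = 470.0 / (24.0 − 14) = 470.0/10.0 = 47.0 mL/cmH2O.
τ = R × C = 13.5 × 0.047 L/cmH2O = 0.6345 s.
Fraction remaining at end-expiration = e^(−Te/τ) = e^(−1.11/0.6345) = 0.1739 → 17.39%.

17.4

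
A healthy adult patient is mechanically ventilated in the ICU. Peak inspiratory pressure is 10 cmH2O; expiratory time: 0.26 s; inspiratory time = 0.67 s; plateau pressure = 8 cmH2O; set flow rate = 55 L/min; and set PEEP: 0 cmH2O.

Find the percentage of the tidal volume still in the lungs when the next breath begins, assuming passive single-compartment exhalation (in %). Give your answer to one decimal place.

21.2

Flow: 55 L/min ÷ 60 = 0.9167 L/s.
Vt = flow × Ti = 0.9167 L/s × 0.67 s × 1000 mL/L = 614.19 mL.
R = (PIP − Pplat)/V̇ = (10 − 8) / 0.9167 = 2.0/0.9167 = 2.182 cmH2O·s/L.
C = Vt/(Pplat − PEEP) = 614.19 / (8 − 0) = 614.19/8.0 = 76.774 mL/cmH2O.
τ = R × C = 2.182 × 0.07677 L/cmH2O = 0.1675 s.
Fraction remaining at end-expiration = e^(−Te/τ) = e^(−0.26/0.1675) = 0.2118 → 21.18%.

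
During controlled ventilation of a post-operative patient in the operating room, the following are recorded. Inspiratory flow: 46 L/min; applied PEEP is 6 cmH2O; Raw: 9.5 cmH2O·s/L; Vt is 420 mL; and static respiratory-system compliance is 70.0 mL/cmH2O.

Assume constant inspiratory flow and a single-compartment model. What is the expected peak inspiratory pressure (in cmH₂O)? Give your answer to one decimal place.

19.3

Flow: 46 L/min ÷ 60 = 0.7667 L/s.
Equation of motion (constant flow): PIP = Vt/C + R·V̇ + PEEP.
PIP = 420/70.0 + 9.5×0.7667 + 6 = 6.0 + 7.284 + 6 = 19.284 cmH2O.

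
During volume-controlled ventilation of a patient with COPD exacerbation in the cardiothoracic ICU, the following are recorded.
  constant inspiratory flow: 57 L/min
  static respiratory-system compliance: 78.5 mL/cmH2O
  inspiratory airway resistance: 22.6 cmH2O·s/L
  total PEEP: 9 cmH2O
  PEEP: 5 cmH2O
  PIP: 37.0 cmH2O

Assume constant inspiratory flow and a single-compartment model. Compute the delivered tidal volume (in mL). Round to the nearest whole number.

Flow: 57 L/min ÷ 60 = 0.95 L/s.
Total PEEP = 9 cmH2O (set 5 + intrinsic 4); this is the baseline alveolar pressure.
Equation of motion (constant flow): PIP = Vt/C + R·V̇ + PEEP.
Vt/C = PIP − R·V̇ − PEEP = 37.0 − 21.47 − 9 = 6.53 cmH2O.
Vt = C × 6.53 = 78.5 × 6.53 = 512.61 mL.

513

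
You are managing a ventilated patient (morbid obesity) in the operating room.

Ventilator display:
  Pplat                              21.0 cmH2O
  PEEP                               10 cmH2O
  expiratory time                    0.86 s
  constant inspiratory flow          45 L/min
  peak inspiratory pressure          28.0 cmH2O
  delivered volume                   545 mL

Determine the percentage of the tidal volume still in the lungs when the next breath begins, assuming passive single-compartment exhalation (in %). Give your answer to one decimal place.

15.6

Flow: 45 L/min ÷ 60 = 0.75 L/s.
R = (PIP − Pplat)/V̇ = (28.0 − 21.0) / 0.75 = 7.0/0.75 = 9.333 cmH2O·s/L.
C = Vt/(Pplat − PEEP) = 545.0 / (21.0 − 10) = 545.0/11.0 = 49.545 mL/cmH2O.
τ = R × C = 9.333 × 0.04955 L/cmH2O = 0.4625 s.
Fraction remaining at end-expiration = e^(−Te/τ) = e^(−0.86/0.4625) = 0.1558 → 15.58%.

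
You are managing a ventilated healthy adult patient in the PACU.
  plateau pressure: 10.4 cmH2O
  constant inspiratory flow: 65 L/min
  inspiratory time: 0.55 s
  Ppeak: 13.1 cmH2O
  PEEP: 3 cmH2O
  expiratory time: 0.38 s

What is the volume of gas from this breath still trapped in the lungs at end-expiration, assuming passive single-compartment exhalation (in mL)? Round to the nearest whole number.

Flow: 65 L/min ÷ 60 = 1.0833 L/s.
Vt = flow × Ti = 1.0833 L/s × 0.55 s × 1000 mL/L = 595.82 mL.
R = (PIP − Pplat)/V̇ = (13.1 − 10.4) / 1.0833 = 2.7/1.0833 = 2.492 cmH2O·s/L.
C = Vt/(Pplat − PEEP) = 595.82 / (10.4 − 3) = 595.82/7.4 = 80.516 mL/cmH2O.
τ = R × C = 2.492 × 0.08052 L/cmH2O = 0.2007 s.
Fraction remaining = e^(−Te/τ) = e^(−0.38/0.2007) = 0.1506.
Trapped volume = 595.82 × 0.1506 = 89.73 mL.

90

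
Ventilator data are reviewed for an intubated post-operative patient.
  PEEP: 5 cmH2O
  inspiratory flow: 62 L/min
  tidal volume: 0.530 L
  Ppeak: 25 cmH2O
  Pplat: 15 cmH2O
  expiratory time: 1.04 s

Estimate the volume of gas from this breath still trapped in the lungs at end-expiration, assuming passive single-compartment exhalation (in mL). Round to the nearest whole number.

70

Flow: 62 L/min ÷ 60 = 1.0333 L/s.
R = (PIP − Pplat)/V̇ = (25 − 15) / 1.0333 = 10.0/1.0333 = 9.678 cmH2O·s/L.
C = Vt/(Pplat − PEEP) = 530.0 / (15 − 5) = 530.0/10.0 = 53.0 mL/cmH2O.
τ = R × C = 9.678 × 0.053 L/cmH2O = 0.5129 s.
Fraction remaining = e^(−Te/τ) = e^(−1.04/0.5129) = 0.1316.
Trapped volume = 530.0 × 0.1316 = 69.748 mL.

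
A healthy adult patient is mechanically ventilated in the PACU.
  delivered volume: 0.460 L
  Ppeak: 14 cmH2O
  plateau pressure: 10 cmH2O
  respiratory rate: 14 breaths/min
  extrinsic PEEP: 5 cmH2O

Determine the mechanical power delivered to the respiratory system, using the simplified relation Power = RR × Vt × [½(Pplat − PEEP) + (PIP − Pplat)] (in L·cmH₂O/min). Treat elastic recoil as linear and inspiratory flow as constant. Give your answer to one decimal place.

Per-breath work = Vt × [½(Pplat−PEEP) + (PIP−Pplat)] = 0.460 × [0.5×5.0 + 4.0] = 0.460 × 6.5 = 2.99 L·cmH2O.
Power = 14 × 2.99 = 41.86 L·cmH2O/min.

41.9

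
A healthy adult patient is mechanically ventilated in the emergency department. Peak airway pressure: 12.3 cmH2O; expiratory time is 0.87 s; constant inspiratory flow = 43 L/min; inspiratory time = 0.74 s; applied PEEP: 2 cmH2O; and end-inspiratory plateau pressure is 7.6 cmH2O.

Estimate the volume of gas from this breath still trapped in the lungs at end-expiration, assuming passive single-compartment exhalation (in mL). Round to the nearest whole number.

Flow: 43 L/min ÷ 60 = 0.7167 L/s.
Vt = flow × Ti = 0.7167 L/s × 0.74 s × 1000 mL/L = 530.36 mL.
R = (PIP − Pplat)/V̇ = (12.3 − 7.6) / 0.7167 = 4.7/0.7167 = 6.558 cmH2O·s/L.
C = Vt/(Pplat − PEEP) = 530.36 / (7.6 − 2) = 530.36/5.6 = 94.707 mL/cmH2O.
τ = R × C = 6.558 × 0.09471 L/cmH2O = 0.6211 s.
Fraction remaining = e^(−Te/τ) = e^(−0.87/0.6211) = 0.2464.
Trapped volume = 530.36 × 0.2464 = 130.68 mL.

131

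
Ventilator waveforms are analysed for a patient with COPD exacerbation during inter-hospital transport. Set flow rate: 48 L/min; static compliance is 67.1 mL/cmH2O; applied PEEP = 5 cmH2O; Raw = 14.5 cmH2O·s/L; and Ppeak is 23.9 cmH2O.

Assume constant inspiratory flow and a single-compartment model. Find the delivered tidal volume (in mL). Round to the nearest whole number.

Flow: 48 L/min ÷ 60 = 0.8 L/s.
Equation of motion (constant flow): PIP = Vt/C + R·V̇ + PEEP.
Vt/C = PIP − R·V̇ − PEEP = 23.9 − 11.6 − 5 = 7.3 cmH2O.
Vt = C × 7.3 = 67.1 × 7.3 = 489.83 mL.

490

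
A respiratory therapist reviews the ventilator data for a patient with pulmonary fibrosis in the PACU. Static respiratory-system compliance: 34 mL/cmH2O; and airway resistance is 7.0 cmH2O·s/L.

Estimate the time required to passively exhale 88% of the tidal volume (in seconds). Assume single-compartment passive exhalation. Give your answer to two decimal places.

0.50

τ = R × C = 7.0 × 34 mL/cmH2O = 7.0 × 0.034 L/cmH2O = 0.238 s.
Exhaled fraction f = 1 − e^(−t/τ) → t = −τ·ln(1 − f) = −0.238·ln(0.12) = 0.5046 s.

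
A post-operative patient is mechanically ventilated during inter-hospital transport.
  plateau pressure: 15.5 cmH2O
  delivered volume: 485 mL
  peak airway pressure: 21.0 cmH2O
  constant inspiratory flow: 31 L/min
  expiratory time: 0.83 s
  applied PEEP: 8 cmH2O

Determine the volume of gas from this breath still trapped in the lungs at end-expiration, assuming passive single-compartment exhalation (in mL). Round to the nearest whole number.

145

Flow: 31 L/min ÷ 60 = 0.5167 L/s.
R = (PIP − Pplat)/V̇ = (21.0 − 15.5) / 0.5167 = 5.5/0.5167 = 10.644 cmH2O·s/L.
C = Vt/(Pplat − PEEP) = 485.0 / (15.5 − 8) = 485.0/7.5 = 64.667 mL/cmH2O.
τ = R × C = 10.644 × 0.06467 L/cmH2O = 0.6883 s.
Fraction remaining = e^(−Te/τ) = e^(−0.83/0.6883) = 0.2994.
Trapped volume = 485.0 × 0.2994 = 145.21 mL.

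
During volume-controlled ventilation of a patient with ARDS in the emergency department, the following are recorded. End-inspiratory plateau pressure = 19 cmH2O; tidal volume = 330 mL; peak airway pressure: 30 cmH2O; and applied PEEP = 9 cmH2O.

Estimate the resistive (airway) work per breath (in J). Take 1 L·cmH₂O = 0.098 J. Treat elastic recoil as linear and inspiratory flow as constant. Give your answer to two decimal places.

With constant inspiratory flow the resistive pressure is constant at PIP − Pplat = 30 − 19 = 11.0 cmH2O, so resistive work = 11.0 × 0.330 = 3.63 L·cmH2O.
× 0.098 J/(L·cmH2O) → 0.3557 J.

0.36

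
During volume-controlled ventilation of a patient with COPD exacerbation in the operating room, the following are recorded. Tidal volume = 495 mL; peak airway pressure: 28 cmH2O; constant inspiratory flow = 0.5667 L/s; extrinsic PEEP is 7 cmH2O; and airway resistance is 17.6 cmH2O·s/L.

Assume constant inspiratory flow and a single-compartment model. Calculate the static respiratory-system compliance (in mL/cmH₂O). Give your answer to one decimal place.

Equation of motion (constant flow): PIP = Vt/C + R·V̇ + PEEP.
Vt/C = PIP − R·V̇ − PEEP = 28 − 17.6×0.5667 − 7 = 28 − 9.974 − 7 = 11.026 cmH2O.
C = Vt / 11.026 = 495 / 11.026 = 44.894 mL/cmH2O.

44.9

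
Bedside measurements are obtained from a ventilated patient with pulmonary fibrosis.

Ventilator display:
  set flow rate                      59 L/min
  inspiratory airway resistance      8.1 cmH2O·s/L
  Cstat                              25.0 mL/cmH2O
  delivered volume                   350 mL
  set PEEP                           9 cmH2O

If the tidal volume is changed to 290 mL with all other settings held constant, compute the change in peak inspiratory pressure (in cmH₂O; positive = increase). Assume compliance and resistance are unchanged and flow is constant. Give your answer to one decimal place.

-2.4

PIP = Vt/C + R·V̇ + PEEP (constant-flow equation of motion).
Only the elastic term changes: ΔPIP = ΔVt / C = (290 − 350) / 25.0 = -2.4 cmH2O.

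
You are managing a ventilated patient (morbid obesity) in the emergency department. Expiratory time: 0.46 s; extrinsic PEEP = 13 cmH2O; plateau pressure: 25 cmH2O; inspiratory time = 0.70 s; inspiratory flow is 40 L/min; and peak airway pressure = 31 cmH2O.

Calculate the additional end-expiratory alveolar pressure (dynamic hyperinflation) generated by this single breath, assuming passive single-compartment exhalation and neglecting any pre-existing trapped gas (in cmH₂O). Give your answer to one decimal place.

3.2

Flow: 40 L/min ÷ 60 = 0.6667 L/s.
Vt = flow × Ti = 0.6667 L/s × 0.70 s × 1000 mL/L = 466.69 mL.
R = (PIP − Pplat)/V̇ = (31 − 25) / 0.6667 = 6.0/0.6667 = 9.0 cmH2O·s/L.
C = Vt/(Pplat − PEEP) = 466.69 / (25 − 13) = 466.69/12.0 = 38.891 mL/cmH2O.
τ = R × C = 9.0 × 0.03889 L/cmH2O = 0.35 s.
Fraction remaining = e^(−Te/τ) = e^(−0.46/0.35) = 0.2687; trapped volume = 466.69 × 0.2687 = 125.4 mL.
Additional alveolar pressure from trapping ≈ V_trapped / C = 125.4 / 38.891 = 3.224 cmH2O.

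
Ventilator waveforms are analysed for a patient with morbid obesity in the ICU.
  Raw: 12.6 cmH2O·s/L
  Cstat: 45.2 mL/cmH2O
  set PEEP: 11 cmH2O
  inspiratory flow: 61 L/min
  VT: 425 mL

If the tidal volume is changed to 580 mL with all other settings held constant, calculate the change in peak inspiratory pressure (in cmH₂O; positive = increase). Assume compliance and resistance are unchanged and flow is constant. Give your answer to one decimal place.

PIP = Vt/C + R·V̇ + PEEP (constant-flow equation of motion).
Only the elastic term changes: ΔPIP = ΔVt / C = (580 − 425) / 45.2 = 3.429 cmH2O.

3.4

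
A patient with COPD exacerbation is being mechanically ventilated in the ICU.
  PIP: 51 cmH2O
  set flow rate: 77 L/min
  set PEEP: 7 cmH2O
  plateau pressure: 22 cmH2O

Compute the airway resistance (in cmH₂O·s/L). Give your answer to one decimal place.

Flow: 77 L/min ÷ 60 = 1.2833 L/s.
Raw = (PIP − Pplat) / flow = (51 − 22) / 1.2833 = 29.0 / 1.2833 = 22.598 cmH2O·s/L.

22.6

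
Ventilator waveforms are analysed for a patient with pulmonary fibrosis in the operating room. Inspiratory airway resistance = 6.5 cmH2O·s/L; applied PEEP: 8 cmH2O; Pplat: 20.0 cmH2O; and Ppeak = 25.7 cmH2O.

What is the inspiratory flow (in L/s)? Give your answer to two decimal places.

flow = (PIP − Pplat) / Raw = 5.7 / 6.5 = 0.8769 L/s.

0.88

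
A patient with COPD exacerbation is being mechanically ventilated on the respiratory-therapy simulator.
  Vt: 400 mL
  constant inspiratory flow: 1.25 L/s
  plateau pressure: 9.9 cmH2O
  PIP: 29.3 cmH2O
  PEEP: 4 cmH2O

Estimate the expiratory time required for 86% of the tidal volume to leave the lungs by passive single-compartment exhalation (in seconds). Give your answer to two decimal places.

2.07

R = (PIP − Pplat)/V̇ = (29.3 − 9.9) / 1.25 = 19.4/1.25 = 15.52 cmH2O·s/L.
C = Vt/(Pplat − PEEP) = 400.0 / (9.9 − 4) = 400.0/5.9 = 67.797 mL/cmH2O.
τ = R × C = 15.52 × 0.0678 L/cmH2O = 1.052 s.
t = −τ·ln(1 − 0.86) = −1.052·ln(0.14) = 2.068 s.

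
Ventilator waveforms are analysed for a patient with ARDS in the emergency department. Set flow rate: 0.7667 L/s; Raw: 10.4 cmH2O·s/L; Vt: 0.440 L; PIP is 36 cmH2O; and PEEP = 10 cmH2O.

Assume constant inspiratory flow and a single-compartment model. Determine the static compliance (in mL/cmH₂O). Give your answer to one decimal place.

24.4

Equation of motion (constant flow): PIP = Vt/C + R·V̇ + PEEP.
Vt/C = PIP − R·V̇ − PEEP = 36 − 10.4×0.7667 − 10 = 36 − 7.974 − 10 = 18.026 cmH2O.
C = Vt / 18.026 = 440 / 18.026 = 24.409 mL/cmH2O.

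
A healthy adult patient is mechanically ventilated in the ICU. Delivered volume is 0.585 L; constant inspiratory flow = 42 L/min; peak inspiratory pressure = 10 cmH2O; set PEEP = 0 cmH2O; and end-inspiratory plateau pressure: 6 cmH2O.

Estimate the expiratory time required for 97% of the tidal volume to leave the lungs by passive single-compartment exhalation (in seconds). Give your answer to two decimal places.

Flow: 42 L/min ÷ 60 = 0.7 L/s.
R = (PIP − Pplat)/V̇ = (10 − 6) / 0.7 = 4.0/0.7 = 5.714 cmH2O·s/L.
C = Vt/(Pplat − PEEP) = 585.0 / (6 − 0) = 585.0/6.0 = 97.5 mL/cmH2O.
τ = R × C = 5.714 × 0.0975 L/cmH2O = 0.5571 s.
t = −τ·ln(1 − 0.97) = −0.5571·ln(0.03) = 1.954 s.

1.95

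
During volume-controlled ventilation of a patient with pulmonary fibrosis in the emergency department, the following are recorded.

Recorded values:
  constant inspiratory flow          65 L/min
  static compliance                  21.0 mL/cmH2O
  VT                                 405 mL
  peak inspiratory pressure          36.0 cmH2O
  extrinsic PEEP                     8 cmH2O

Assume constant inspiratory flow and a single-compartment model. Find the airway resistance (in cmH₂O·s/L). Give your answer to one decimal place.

8.0

Flow: 65 L/min ÷ 60 = 1.0833 L/s.
Equation of motion (constant flow): PIP = Vt/C + R·V̇ + PEEP.
R·V̇ = PIP − Vt/C − PEEP = 36.0 − 405/21.0 − 8 = 36.0 − 19.286 − 8 = 8.714 cmH2O.
R = 8.714 / 1.0833 = 8.044 cmH2O·s/L.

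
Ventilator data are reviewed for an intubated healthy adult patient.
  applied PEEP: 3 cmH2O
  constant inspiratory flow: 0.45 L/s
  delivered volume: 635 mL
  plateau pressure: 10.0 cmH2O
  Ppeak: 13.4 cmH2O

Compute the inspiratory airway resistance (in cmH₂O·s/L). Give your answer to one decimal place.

Raw = (PIP − Pplat) / flow = (13.4 − 10.0) / 0.45 = 3.4 / 0.45 = 7.556 cmH2O·s/L.

7.6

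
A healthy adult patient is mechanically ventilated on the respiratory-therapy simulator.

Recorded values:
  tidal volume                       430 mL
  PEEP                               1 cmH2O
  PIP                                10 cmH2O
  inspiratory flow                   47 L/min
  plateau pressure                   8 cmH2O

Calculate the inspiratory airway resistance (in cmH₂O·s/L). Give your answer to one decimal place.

Flow: 47 L/min ÷ 60 = 0.7833 L/s.
Raw = (PIP − Pplat) / flow = (10 − 8) / 0.7833 = 2.0 / 0.7833 = 2.553 cmH2O·s/L.

2.6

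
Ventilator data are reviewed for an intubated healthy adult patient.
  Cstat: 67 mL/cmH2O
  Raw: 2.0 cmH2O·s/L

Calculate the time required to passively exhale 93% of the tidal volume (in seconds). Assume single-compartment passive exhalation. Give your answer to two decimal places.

0.36

τ = R × C = 2.0 × 67 mL/cmH2O = 2.0 × 0.067 L/cmH2O = 0.134 s.
Exhaled fraction f = 1 − e^(−t/τ) → t = −τ·ln(1 − f) = −0.134·ln(0.07) = 0.3563 s.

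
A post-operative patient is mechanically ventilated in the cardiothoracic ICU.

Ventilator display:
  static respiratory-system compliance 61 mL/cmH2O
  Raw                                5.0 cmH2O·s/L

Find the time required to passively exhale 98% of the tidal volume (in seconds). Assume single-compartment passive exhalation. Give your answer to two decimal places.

τ = R × C = 5.0 × 61 mL/cmH2O = 5.0 × 0.061 L/cmH2O = 0.305 s.
Exhaled fraction f = 1 − e^(−t/τ) → t = −τ·ln(1 − f) = −0.305·ln(0.02) = 1.193 s.

1.19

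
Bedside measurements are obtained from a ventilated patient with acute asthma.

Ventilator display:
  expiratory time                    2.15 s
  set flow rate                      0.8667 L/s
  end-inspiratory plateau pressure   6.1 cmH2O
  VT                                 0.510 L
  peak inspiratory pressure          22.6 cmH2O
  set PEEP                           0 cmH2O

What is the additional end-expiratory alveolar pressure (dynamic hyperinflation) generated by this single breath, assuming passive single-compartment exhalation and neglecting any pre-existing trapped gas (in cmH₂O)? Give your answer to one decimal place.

R = (PIP − Pplat)/V̇ = (22.6 − 6.1) / 0.8667 = 16.5/0.8667 = 19.038 cmH2O·s/L.
C = Vt/(Pplat − PEEP) = 510.0 / (6.1 − 0) = 510.0/6.1 = 83.607 mL/cmH2O.
τ = R × C = 19.038 × 0.08361 L/cmH2O = 1.592 s.
Fraction remaining = e^(−Te/τ) = e^(−2.15/1.592) = 0.2591; trapped volume = 510.0 × 0.2591 = 132.14 mL.
Additional alveolar pressure from trapping ≈ V_trapped / C = 132.14 / 83.607 = 1.58 cmH2O.

1.6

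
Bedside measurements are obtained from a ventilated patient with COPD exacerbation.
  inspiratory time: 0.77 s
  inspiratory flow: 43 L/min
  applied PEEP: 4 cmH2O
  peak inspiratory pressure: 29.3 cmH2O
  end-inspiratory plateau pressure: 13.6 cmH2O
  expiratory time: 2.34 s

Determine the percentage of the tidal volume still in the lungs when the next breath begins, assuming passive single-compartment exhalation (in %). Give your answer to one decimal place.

15.6

Flow: 43 L/min ÷ 60 = 0.7167 L/s.
Vt = flow × Ti = 0.7167 L/s × 0.77 s × 1000 mL/L = 551.86 mL.
R = (PIP − Pplat)/V̇ = (29.3 − 13.6) / 0.7167 = 15.7/0.7167 = 21.906 cmH2O·s/L.
C = Vt/(Pplat − PEEP) = 551.86 / (13.6 − 4) = 551.86/9.6 = 57.485 mL/cmH2O.
τ = R × C = 21.906 × 0.05749 L/cmH2O = 1.259 s.
Fraction remaining at end-expiration = e^(−Te/τ) = e^(−2.34/1.259) = 0.1559 → 15.59%.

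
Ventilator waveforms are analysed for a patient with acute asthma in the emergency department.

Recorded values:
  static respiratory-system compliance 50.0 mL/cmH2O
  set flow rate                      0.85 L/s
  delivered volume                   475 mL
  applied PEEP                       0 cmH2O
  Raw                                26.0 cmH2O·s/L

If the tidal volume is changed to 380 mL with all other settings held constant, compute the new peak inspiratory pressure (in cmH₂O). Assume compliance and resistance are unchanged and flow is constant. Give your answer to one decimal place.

PIP = Vt/C + R·V̇ + PEEP (constant-flow equation of motion).
Only the elastic term changes: ΔPIP = ΔVt / C = (380 − 475) / 50.0 = -1.9 cmH2O.
Original PIP = 475/50.0 + 26.0×0.85 + 0 = 31.6 cmH2O; new PIP = 31.6 + (-1.9) = 29.7 cmH2O.

29.7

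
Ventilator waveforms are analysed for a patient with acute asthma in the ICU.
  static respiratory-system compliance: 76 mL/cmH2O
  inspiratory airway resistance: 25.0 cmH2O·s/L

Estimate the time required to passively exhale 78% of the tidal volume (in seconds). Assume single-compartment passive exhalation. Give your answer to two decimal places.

τ = R × C = 25.0 × 76 mL/cmH2O = 25.0 × 0.076 L/cmH2O = 1.9 s.
Exhaled fraction f = 1 − e^(−t/τ) → t = −τ·ln(1 − f) = −1.9·ln(0.22) = 2.877 s.

2.88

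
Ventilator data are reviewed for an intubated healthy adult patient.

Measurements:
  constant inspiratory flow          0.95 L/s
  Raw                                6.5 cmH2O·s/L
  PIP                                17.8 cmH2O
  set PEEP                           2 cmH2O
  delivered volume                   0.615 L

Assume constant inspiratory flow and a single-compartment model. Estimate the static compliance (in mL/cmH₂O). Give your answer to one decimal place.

63.9

Equation of motion (constant flow): PIP = Vt/C + R·V̇ + PEEP.
Vt/C = PIP − R·V̇ − PEEP = 17.8 − 6.5×0.95 − 2 = 17.8 − 6.175 − 2 = 9.625 cmH2O.
C = Vt / 9.625 = 615 / 9.625 = 63.896 mL/cmH2O.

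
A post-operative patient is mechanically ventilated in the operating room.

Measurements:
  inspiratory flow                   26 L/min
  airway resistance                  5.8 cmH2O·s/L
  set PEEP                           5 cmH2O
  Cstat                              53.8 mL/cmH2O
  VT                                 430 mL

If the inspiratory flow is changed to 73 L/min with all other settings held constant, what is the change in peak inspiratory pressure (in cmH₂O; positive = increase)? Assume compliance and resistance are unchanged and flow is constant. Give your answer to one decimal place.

Flow: 26 L/min ÷ 60 = 0.4333 L/s.
New flow: 73 L/min ÷ 60 = 1.2167 L/s.
PIP = Vt/C + R·V̇ + PEEP (constant-flow equation of motion).
Only the resistive term changes: ΔPIP = R × ΔV̇ = 5.8 × (1.2167 − 0.4333) = 5.8 × 0.7834 = 4.544 cmH2O.

4.5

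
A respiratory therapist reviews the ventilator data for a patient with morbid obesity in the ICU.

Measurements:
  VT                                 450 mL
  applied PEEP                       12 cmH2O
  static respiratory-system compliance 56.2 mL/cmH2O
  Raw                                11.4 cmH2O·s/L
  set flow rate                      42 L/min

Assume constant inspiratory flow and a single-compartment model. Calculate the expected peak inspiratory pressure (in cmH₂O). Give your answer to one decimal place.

Flow: 42 L/min ÷ 60 = 0.7 L/s.
Equation of motion (constant flow): PIP = Vt/C + R·V̇ + PEEP.
PIP = 450/56.2 + 11.4×0.7 + 12 = 8.007 + 7.98 + 12 = 27.987 cmH2O.

28.0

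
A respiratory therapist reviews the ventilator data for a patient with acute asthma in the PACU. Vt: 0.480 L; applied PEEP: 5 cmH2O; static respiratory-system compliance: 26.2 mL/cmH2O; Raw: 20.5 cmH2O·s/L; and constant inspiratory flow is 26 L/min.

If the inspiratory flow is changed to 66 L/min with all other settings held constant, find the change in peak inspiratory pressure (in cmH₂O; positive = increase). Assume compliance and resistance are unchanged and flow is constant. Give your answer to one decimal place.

Flow: 26 L/min ÷ 60 = 0.4333 L/s.
New flow: 66 L/min ÷ 60 = 1.1 L/s.
PIP = Vt/C + R·V̇ + PEEP (constant-flow equation of motion).
Only the resistive term changes: ΔPIP = R × ΔV̇ = 20.5 × (1.1 − 0.4333) = 20.5 × 0.6667 = 13.667 cmH2O.

13.7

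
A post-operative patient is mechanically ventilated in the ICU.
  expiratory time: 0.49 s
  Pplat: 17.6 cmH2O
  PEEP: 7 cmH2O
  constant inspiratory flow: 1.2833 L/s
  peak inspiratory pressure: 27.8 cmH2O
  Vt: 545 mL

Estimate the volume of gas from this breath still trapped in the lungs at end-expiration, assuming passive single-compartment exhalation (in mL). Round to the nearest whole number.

164

R = (PIP − Pplat)/V̇ = (27.8 − 17.6) / 1.2833 = 10.2/1.2833 = 7.948 cmH2O·s/L.
C = Vt/(Pplat − PEEP) = 545.0 / (17.6 − 7) = 545.0/10.6 = 51.415 mL/cmH2O.
τ = R × C = 7.948 × 0.05142 L/cmH2O = 0.4087 s.
Fraction remaining = e^(−Te/τ) = e^(−0.49/0.4087) = 0.3015.
Trapped volume = 545.0 × 0.3015 = 164.32 mL.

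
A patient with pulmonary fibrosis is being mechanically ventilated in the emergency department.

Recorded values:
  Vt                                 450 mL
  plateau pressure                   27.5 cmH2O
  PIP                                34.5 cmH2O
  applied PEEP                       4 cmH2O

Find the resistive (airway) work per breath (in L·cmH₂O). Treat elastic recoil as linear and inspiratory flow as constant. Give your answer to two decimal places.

With constant inspiratory flow the resistive pressure is constant at PIP − Pplat = 34.5 − 27.5 = 7.0 cmH2O, so resistive work = 7.0 × 0.450 = 3.15 L·cmH2O.

3.15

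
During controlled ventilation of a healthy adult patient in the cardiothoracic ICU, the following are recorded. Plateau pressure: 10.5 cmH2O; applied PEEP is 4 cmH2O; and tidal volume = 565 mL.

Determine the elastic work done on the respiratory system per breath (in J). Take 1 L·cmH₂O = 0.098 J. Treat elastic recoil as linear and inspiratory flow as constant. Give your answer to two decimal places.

0.18

Elastic work ≈ ½ × (Pplat − PEEP) × Vt = 0.5 × (10.5 − 4) × 0.565 L = 0.5 × 6.5 × 0.565 = 1.836 L·cmH2O.
× 0.098 J/(L·cmH2O) → 0.1799 J.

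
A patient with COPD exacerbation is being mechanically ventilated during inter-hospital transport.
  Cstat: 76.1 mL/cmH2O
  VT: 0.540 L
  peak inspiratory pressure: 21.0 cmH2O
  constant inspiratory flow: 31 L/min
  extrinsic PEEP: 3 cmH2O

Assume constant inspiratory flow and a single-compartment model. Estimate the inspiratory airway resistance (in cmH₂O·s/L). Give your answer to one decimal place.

Flow: 31 L/min ÷ 60 = 0.5167 L/s.
Equation of motion (constant flow): PIP = Vt/C + R·V̇ + PEEP.
R·V̇ = PIP − Vt/C − PEEP = 21.0 − 540/76.1 − 3 = 21.0 − 7.096 − 3 = 10.904 cmH2O.
R = 10.904 / 0.5167 = 21.103 cmH2O·s/L.

21.1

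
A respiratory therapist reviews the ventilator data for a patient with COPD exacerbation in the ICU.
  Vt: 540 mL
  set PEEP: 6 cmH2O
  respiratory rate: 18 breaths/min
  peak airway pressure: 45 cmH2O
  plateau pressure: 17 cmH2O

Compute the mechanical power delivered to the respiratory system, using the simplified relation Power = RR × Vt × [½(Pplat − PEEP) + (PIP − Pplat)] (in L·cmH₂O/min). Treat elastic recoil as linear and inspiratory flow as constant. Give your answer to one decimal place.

Per-breath work = Vt × [½(Pplat−PEEP) + (PIP−Pplat)] = 0.540 × [0.5×11.0 + 28.0] = 0.540 × 33.5 = 18.09 L·cmH2O.
Power = 18 × 18.09 = 325.62 L·cmH2O/min.

325.6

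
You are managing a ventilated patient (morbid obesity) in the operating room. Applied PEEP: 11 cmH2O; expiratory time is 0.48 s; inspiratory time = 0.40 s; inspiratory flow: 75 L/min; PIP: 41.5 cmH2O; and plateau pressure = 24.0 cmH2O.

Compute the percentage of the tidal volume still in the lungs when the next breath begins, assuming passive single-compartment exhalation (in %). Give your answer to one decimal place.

Flow: 75 L/min ÷ 60 = 1.25 L/s.
Vt = flow × Ti = 1.25 L/s × 0.40 s × 1000 mL/L = 500.0 mL.
R = (PIP − Pplat)/V̇ = (41.5 − 24.0) / 1.25 = 17.5/1.25 = 14.0 cmH2O·s/L.
C = Vt/(Pplat − PEEP) = 500.0 / (24.0 − 11) = 500.0/13.0 = 38.462 mL/cmH2O.
τ = R × C = 14.0 × 0.03846 L/cmH2O = 0.5384 s.
Fraction remaining at end-expiration = e^(−Te/τ) = e^(−0.48/0.5384) = 0.41 → 41.0%.

41.0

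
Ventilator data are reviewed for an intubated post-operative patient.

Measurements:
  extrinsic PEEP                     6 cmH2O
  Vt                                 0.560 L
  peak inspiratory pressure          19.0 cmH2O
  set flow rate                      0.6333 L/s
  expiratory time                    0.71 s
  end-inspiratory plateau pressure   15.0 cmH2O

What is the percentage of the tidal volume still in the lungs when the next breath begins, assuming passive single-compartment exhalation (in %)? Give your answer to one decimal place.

16.4

R = (PIP − Pplat)/V̇ = (19.0 − 15.0) / 0.6333 = 4.0/0.6333 = 6.316 cmH2O·s/L.
C = Vt/(Pplat − PEEP) = 560.0 / (15.0 − 6) = 560.0/9.0 = 62.222 mL/cmH2O.
τ = R × C = 6.316 × 0.06222 L/cmH2O = 0.393 s.
Fraction remaining at end-expiration = e^(−Te/τ) = e^(−0.71/0.393) = 0.1642 → 16.42%.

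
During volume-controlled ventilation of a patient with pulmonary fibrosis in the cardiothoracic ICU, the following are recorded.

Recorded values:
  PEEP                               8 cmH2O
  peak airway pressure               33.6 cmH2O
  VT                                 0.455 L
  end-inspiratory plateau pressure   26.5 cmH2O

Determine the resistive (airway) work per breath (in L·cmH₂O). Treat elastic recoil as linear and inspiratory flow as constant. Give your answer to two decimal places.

With constant inspiratory flow the resistive pressure is constant at PIP − Pplat = 33.6 − 26.5 = 7.1 cmH2O, so resistive work = 7.1 × 0.455 = 3.231 L·cmH2O.

3.23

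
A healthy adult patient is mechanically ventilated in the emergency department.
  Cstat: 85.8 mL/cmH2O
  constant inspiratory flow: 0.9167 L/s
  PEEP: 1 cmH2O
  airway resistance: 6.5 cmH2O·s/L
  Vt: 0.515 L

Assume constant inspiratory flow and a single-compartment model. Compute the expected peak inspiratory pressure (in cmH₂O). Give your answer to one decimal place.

Equation of motion (constant flow): PIP = Vt/C + R·V̇ + PEEP.
PIP = 515/85.8 + 6.5×0.9167 + 1 = 6.002 + 5.959 + 1 = 12.961 cmH2O.

13.0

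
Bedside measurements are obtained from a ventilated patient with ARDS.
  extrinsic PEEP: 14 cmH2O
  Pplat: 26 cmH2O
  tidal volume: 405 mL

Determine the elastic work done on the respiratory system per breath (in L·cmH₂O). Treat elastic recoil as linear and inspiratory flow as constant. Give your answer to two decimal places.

Elastic work ≈ ½ × (Pplat − PEEP) × Vt = 0.5 × (26 − 14) × 0.405 L = 0.5 × 12.0 × 0.405 = 2.43 L·cmH2O.

2.43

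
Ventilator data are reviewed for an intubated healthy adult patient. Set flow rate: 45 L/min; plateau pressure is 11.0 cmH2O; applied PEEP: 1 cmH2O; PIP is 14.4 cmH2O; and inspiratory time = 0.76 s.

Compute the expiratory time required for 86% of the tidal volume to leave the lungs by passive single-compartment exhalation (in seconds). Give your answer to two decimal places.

Flow: 45 L/min ÷ 60 = 0.75 L/s.
Vt = flow × Ti = 0.75 L/s × 0.76 s × 1000 mL/L = 570.0 mL.
R = (PIP − Pplat)/V̇ = (14.4 − 11.0) / 0.75 = 3.4/0.75 = 4.533 cmH2O·s/L.
C = Vt/(Pplat − PEEP) = 570.0 / (11.0 − 1) = 570.0/10.0 = 57.0 mL/cmH2O.
τ = R × C = 4.533 × 0.057 L/cmH2O = 0.2584 s.
t = −τ·ln(1 − 0.86) = −0.2584·ln(0.14) = 0.508 s.

0.51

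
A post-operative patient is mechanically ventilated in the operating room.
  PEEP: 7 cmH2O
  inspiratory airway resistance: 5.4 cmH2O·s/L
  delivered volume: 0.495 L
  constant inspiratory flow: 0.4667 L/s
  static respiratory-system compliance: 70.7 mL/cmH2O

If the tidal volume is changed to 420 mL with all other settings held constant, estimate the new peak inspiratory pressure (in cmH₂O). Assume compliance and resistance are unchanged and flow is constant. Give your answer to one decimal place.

PIP = Vt/C + R·V̇ + PEEP (constant-flow equation of motion).
Only the elastic term changes: ΔPIP = ΔVt / C = (420 − 495) / 70.7 = -1.061 cmH2O.
Original PIP = 495/70.7 + 5.4×0.4667 + 7 = 16.522 cmH2O; new PIP = 16.522 + (-1.061) = 15.461 cmH2O.

15.5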